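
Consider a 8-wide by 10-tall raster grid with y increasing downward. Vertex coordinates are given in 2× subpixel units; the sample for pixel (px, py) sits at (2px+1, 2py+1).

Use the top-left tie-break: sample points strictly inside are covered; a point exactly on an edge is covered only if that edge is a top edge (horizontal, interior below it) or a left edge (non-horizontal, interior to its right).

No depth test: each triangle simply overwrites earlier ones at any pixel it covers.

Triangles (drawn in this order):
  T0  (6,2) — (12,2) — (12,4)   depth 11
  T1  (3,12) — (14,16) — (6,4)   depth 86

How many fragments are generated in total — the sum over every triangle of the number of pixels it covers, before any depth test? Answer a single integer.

T0:
  2·area = 12
  edge (6, 2)→(12, 2): d=(6,0) top-left  bias=+0
  edge (12, 2)→(12, 4): d=(0,2) right/bottom  bias=-1
  edge (12, 4)→(6, 2): d=(-6,-2) top-left  bias=+0
    (1,0)@(3, 1): e=[-6,18,0] → ·  [on edge]
    (4,1)@(9, 3): e=[6,6,0] → █  [on edge]
    (5,1)@(11, 3): e=[6,2,4] → █
    (6,1)@(13, 3): e=[6,-2,8] → ·
    (4,2)@(9, 5): e=[18,6,-12] → ·
    (5,2)@(11, 5): e=[18,2,-8] → ·
    (7,2)@(15, 5): e=[18,-6,0] → ·  [on edge]
  covered (2 px):
    · · · · · · · ·
    · · · · █ █ · ·
    · · · · · · · ·
    · · · · · · · ·
    · · · · · · · ·
    · · · · · · · ·
    · · · · · · · ·
    · · · · · · · ·
    · · · · · · · ·
    · · · · · · · ·
T1:
  2·area = 100  (B↔C swapped to make it positive)
  edge (3, 12)→(6, 4): d=(3,-8) top-left  bias=+0
  edge (6, 4)→(14, 16): d=(8,12) right/bottom  bias=-1
  edge (14, 16)→(3, 12): d=(-11,-4) top-left  bias=+0
    (2,3)@(5, 7): e=[1,36,63] → █
    (3,3)@(7, 7): e=[17,12,71] → █
    (4,3)@(9, 7): e=[33,-12,79] → ·
    (2,4)@(5, 9): e=[7,52,41] → █
    (4,4)@(9, 9): e=[39,4,57] → █
    (5,4)@(11, 9): e=[55,-20,65] → ·
    (2,5)@(5, 11): e=[13,68,19] → █
    (5,5)@(11, 11): e=[61,-4,43] → ·
    (2,6)@(5, 13): e=[19,84,-3] → ·
    (3,6)@(7, 13): e=[35,60,5] → █
    (5,6)@(11, 13): e=[67,12,21] → █
    (6,6)@(13, 13): e=[83,-12,29] → ·
  covered (12 px):
    · · · · · · · ·
    · · · · · · · ·
    · · · · · · · ·
    · · █ █ · · · ·
    · · █ █ █ · · ·
    · · █ █ █ · · ·
    · · · █ █ █ · ·
    · · · · · · █ ·
    · · · · · · · ·
    · · · · · · · ·

Final: 14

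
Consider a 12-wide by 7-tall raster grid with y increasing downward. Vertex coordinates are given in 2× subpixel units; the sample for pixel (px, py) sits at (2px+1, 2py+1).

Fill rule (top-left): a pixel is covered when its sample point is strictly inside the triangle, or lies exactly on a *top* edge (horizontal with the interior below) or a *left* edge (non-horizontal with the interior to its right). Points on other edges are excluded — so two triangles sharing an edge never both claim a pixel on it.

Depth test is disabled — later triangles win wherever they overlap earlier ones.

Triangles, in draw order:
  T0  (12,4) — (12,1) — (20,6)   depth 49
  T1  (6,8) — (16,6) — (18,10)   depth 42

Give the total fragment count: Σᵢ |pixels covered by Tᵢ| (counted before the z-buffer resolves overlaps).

T0:
  2·area = 24
  edge (12, 4)→(12, 1): d=(0,-3) top-left  bias=+0
  edge (12, 1)→(20, 6): d=(8,5) right/bottom  bias=-1
  edge (20, 6)→(12, 4): d=(-8,-2) top-left  bias=+0
    (6,1)@(13, 3): e=[3,11,10] → #
    (7,1)@(15, 3): e=[9,1,14] → #
    (8,1)@(17, 3): e=[15,-9,18] → ·
    (6,2)@(13, 5): e=[3,27,-6] → ·
    (7,2)@(15, 5): e=[9,17,-2] → ·
    (8,2)@(17, 5): e=[15,7,2] → #
    (9,2)@(19, 5): e=[21,-3,6] → ·
    (8,3)@(17, 7): e=[15,23,-14] → ·
  covered (3 px):
    · · · · · · · · · · · ·
    · · · · · · # # · · · ·
    · · · · · · · · # · · ·
    · · · · · · · · · · · ·
    · · · · · · · · · · · ·
    · · · · · · · · · · · ·
    · · · · · · · · · · · ·
T1:
  2·area = 44
  edge (6, 8)→(16, 6): d=(10,-2) top-left  bias=+0
  edge (16, 6)→(18, 10): d=(2,4) right/bottom  bias=-1
  edge (18, 10)→(6, 8): d=(-12,-2) top-left  bias=+0
    (10,2)@(21, 5): e=[0,-22,66] → ·  [on edge]
    (5,3)@(11, 7): e=[0,22,22] → #  [on edge]
    (6,3)@(13, 7): e=[4,14,26] → #
    (7,3)@(15, 7): e=[8,6,30] → #
    (8,3)@(17, 7): e=[12,-2,34] → ·
    (0,4)@(1, 9): e=[0,66,-22] → ·  [on edge]
    (5,4)@(11, 9): e=[20,26,-2] → ·
    (6,4)@(13, 9): e=[24,18,2] → #
    (8,4)@(17, 9): e=[32,2,10] → #
    (9,4)@(19, 9): e=[36,-6,14] → ·
    (6,5)@(13, 11): e=[44,22,-22] → ·
    (7,5)@(15, 11): e=[48,14,-18] → ·
  covered (6 px):
    · · · · · · · · · · · ·
    · · · · · · · · · · · ·
    · · · · · · · · · · · ·
    · · · · · # # # · · · ·
    · · · · · · # # # · · ·
    · · · · · · · · · · · ·
    · · · · · · · · · · · ·

Final: 9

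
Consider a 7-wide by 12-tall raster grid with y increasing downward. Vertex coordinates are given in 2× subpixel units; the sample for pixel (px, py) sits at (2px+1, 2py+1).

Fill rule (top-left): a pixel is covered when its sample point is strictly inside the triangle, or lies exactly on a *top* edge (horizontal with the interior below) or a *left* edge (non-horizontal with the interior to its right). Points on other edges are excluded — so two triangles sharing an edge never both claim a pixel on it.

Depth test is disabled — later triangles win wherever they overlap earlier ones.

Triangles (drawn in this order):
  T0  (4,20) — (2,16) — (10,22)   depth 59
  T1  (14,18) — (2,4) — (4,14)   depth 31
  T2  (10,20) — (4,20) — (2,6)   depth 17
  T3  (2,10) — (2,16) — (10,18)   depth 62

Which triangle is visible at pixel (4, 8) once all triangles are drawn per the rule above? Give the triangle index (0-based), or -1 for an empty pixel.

T0:
  2·area = 20
  edge (4, 20)→(2, 16): d=(-2,-4) top-left  bias=+0
  edge (2, 16)→(10, 22): d=(8,6) right/bottom  bias=-1
  edge (10, 22)→(4, 20): d=(-6,-2) top-left  bias=+0
    (1,8)@(3, 17): e=[2,2,16] → #
    (2,8)@(5, 17): e=[10,-10,20] → ·
    (0,9)@(1, 19): e=[-10,30,0] → ·  [on edge]
    (1,9)@(3, 19): e=[-2,18,4] → ·
    (2,9)@(5, 19): e=[6,6,8] → #
    (3,9)@(7, 19): e=[14,-6,12] → ·
    (2,10)@(5, 21): e=[2,22,-4] → ·
    (3,10)@(7, 21): e=[10,10,0] → #  [on edge]
    (4,10)@(9, 21): e=[18,-2,4] → ·
    (3,11)@(7, 23): e=[6,26,-12] → ·
    (6,11)@(13, 23): e=[30,-10,0] → ·  [on edge]
  covered (3 px):
    · · · · · · ·
    · · · · · · ·
    · · · · · · ·
    · · · · · · ·
    · · · · · · ·
    · · · · · · ·
    · · · · · · ·
    · · · · · · ·
    · # · · · · ·
    · · # · · · ·
    · · · # · · ·
    · · · · · · ·
T1:
  2·area = 92  (B↔C swapped to make it positive)
  edge (14, 18)→(4, 14): d=(-10,-4) top-left  bias=+0
  edge (4, 14)→(2, 4): d=(-2,-10) top-left  bias=+0
  edge (2, 4)→(14, 18): d=(12,14) right/bottom  bias=-1
    (1,3)@(3, 7): e=[66,4,22] → #
    (2,3)@(5, 7): e=[74,24,-6] → ·
    (1,4)@(3, 9): e=[46,0,46] → #  [on edge]
    (2,4)@(5, 9): e=[54,20,18] → #
    (3,4)@(7, 9): e=[62,40,-10] → ·
    (1,5)@(3, 11): e=[26,-4,70] → ·
    (2,5)@(5, 11): e=[34,16,42] → #
    (3,5)@(7, 11): e=[42,36,14] → #
    (4,5)@(9, 11): e=[50,56,-14] → ·
    (2,6)@(5, 13): e=[14,12,66] → #
    (4,6)@(9, 13): e=[30,52,10] → #
    (5,6)@(11, 13): e=[38,72,-18] → ·
    (2,9)@(5, 19): e=[-46,0,138] → ·  [on edge]
  covered (12 px):
    · · · · · · ·
    · · · · · · ·
    · · · · · · ·
    · # · · · · ·
    · # # · · · ·
    · · # # · · ·
    · · # # # · ·
    · · · # # # ·
    · · · · · · #
    · · · · · · ·
    · · · · · · ·
    · · · · · · ·
T2:
  2·area = 84
  edge (10, 20)→(4, 20): d=(-6,0) right/bottom  bias=-1
  edge (4, 20)→(2, 6): d=(-2,-14) top-left  bias=+0
  edge (2, 6)→(10, 20): d=(8,14) right/bottom  bias=-1
    (1,4)@(3, 9): e=[66,8,10] → #
    (2,4)@(5, 9): e=[66,36,-18] → ·
    (1,5)@(3, 11): e=[54,4,26] → #
    (2,5)@(5, 11): e=[54,32,-2] → ·
    (1,6)@(3, 13): e=[42,0,42] → #  [on edge]
    (2,6)@(5, 13): e=[42,28,14] → #
    (3,6)@(7, 13): e=[42,56,-14] → ·
    (1,7)@(3, 15): e=[30,-4,58] → ·
    (2,7)@(5, 15): e=[30,24,30] → #
    (3,7)@(7, 15): e=[30,52,2] → #
    (4,7)@(9, 15): e=[30,80,-26] → ·
    (2,8)@(5, 17): e=[18,20,46] → #
  covered (11 px):
    · · · · · · ·
    · · · · · · ·
    · · · · · · ·
    · · · · · · ·
    · # · · · · ·
    · # · · · · ·
    · # # · · · ·
    · · # # · · ·
    · · # # · · ·
    · · # # # · ·
    · · · · · · ·
    · · · · · · ·
T3:
  2·area = 48  (B↔C swapped to make it positive)
  edge (2, 10)→(10, 18): d=(8,8) right/bottom  bias=-1
  edge (10, 18)→(2, 16): d=(-8,-2) top-left  bias=+0
  edge (2, 16)→(2, 10): d=(0,-6) top-left  bias=+0
    (0,4)@(1, 9): e=[0,54,-6] → ·  [on edge]
    (1,5)@(3, 11): e=[0,42,6] → ·  [on edge]
    (1,6)@(3, 13): e=[16,26,6] → #
    (2,6)@(5, 13): e=[0,30,18] → ·  [on edge]
    (1,7)@(3, 15): e=[32,10,6] → #
    (2,7)@(5, 15): e=[16,14,18] → #
    (3,7)@(7, 15): e=[0,18,30] → ·  [on edge]
    (1,8)@(3, 17): e=[48,-6,6] → ·
    (2,8)@(5, 17): e=[32,-2,18] → ·
    (3,8)@(7, 17): e=[16,2,30] → #
    (4,8)@(9, 17): e=[0,6,42] → ·  [on edge]
    (3,9)@(7, 19): e=[32,-14,30] → ·
    (5,9)@(11, 19): e=[0,-6,54] → ·  [on edge]
    (6,10)@(13, 21): e=[0,-18,66] → ·  [on edge]
  covered (4 px):
    · · · · · · ·
    · · · · · · ·
    · · · · · · ·
    · · · · · · ·
    · · · · · · ·
    · · · · · · ·
    · # · · · · ·
    · # # · · · ·
    · · · # · · ·
    · · · · · · ·
    · · · · · · ·
    · · · · · · ·

Z-buffer (winner per pixel, '.' = empty):
  . . . . . . .
  . . . . . . .
  . . . . . . .
  . 1 . . . . .
  . 2 1 . . . .
  . 2 1 1 . . .
  . 3 2 1 1 . .
  . 3 3 2 1 1 .
  . 0 2 3 . . 1
  . . 2 2 2 . .
  . . . 0 . . .
  . . . . . . .

Result: -1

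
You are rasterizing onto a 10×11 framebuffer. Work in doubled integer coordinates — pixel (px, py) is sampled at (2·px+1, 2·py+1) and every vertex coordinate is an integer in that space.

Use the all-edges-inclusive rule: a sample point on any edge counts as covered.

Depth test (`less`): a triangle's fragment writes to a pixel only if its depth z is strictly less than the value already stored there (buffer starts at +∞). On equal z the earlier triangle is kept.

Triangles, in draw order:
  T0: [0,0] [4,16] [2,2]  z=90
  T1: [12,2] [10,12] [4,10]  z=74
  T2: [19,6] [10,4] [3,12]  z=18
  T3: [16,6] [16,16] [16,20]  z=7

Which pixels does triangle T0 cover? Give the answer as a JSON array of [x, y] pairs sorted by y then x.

T0:
  2·area = 24  (B↔C swapped to make it positive)
  edge (0, 0)→(2, 2): d=(2,2) inclusive
  edge (2, 2)→(4, 16): d=(2,14) inclusive
  edge (4, 16)→(0, 0): d=(-4,-16) inclusive
    (0,0)@(1, 1): e=[0,12,12] → X  [on edge]
    (1,0)@(3, 1): e=[-4,-16,44] → .
    (0,1)@(1, 3): e=[4,16,4] → X
    (1,1)@(3, 3): e=[0,-12,36] → .  [on edge]
    (0,2)@(1, 5): e=[8,20,-4] → .
    (2,2)@(5, 5): e=[0,-36,60] → .  [on edge]
    (3,3)@(7, 7): e=[0,-60,84] → .  [on edge]
    (1,4)@(3, 9): e=[12,0,12] → X  [on edge]
    (2,4)@(5, 9): e=[8,-28,44] → .
    (4,4)@(9, 9): e=[0,-84,108] → .  [on edge]
    (1,5)@(3, 11): e=[16,4,4] → X
    (2,5)@(5, 11): e=[12,-24,36] → .
    (5,5)@(11, 11): e=[0,-108,132] → .  [on edge]
    (6,6)@(13, 13): e=[0,-132,156] → .  [on edge]
    (7,7)@(15, 15): e=[0,-156,180] → .  [on edge]
    (8,8)@(17, 17): e=[0,-180,204] → .  [on edge]
    (9,9)@(19, 19): e=[0,-204,228] → .  [on edge]
  covered (4 px):
    X . . . . . . . . .
    X . . . . . . . . .
    . . . . . . . . . .
    . . . . . . . . . .
    . X . . . . . . . .
    . X . . . . . . . .
    . . . . . . . . . .
    . . . . . . . . . .
    . . . . . . . . . .
    . . . . . . . . . .
    . . . . . . . . . .
T1:
  2·area = 64
  edge (12, 2)→(10, 12): d=(-2,10) inclusive
  edge (10, 12)→(4, 10): d=(-6,-2) inclusive
  edge (4, 10)→(12, 2): d=(8,-8) inclusive
    (6,0)@(13, 1): e=[-8,72,0] → .  [on edge]
    (5,1)@(11, 3): e=[8,56,0] → X  [on edge]
    (6,1)@(13, 3): e=[-12,60,16] → .
    (4,2)@(9, 5): e=[24,40,0] → X  [on edge]
    (6,2)@(13, 5): e=[-16,48,32] → .
    (3,3)@(7, 7): e=[40,24,0] → X  [on edge]
    (5,3)@(11, 7): e=[0,32,32] → X  [on edge]
    (6,3)@(13, 7): e=[-20,36,48] → .
    (0,4)@(1, 9): e=[96,0,-32] → .  [on edge]
    (2,4)@(5, 9): e=[56,8,0] → X  [on edge]
    (5,4)@(11, 9): e=[-4,20,48] → .
    (1,5)@(3, 11): e=[72,-8,0] → .  [on edge]
    (3,5)@(7, 11): e=[32,0,32] → X  [on edge]
    (0,6)@(1, 13): e=[88,-24,0] → .  [on edge]
    (6,6)@(13, 13): e=[-32,0,96] → .  [on edge]
    (9,7)@(19, 15): e=[-96,0,160] → .  [on edge]
    (4,8)@(9, 17): e=[0,-32,96] → .  [on edge]
  covered (11 px):
    . . . . . . . . . .
    . . . . . X . . . .
    . . . . X X . . . .
    . . . X X X . . . .
    . . X X X . . . . .
    . . . X X . . . . .
    . . . . . . . . . .
    . . . . . . . . . .
    . . . . . . . . . .
    . . . . . . . . . .
    . . . . . . . . . .
T2:
  2·area = 86  (B↔C swapped to make it positive)
  edge (19, 6)→(3, 12): d=(-16,6) inclusive
  edge (3, 12)→(10, 4): d=(7,-8) inclusive
  edge (10, 4)→(19, 6): d=(9,2) inclusive
    (5,2)@(11, 5): e=[64,15,7] → X
    (6,2)@(13, 5): e=[52,31,3] → X
    (7,2)@(15, 5): e=[40,47,-1] → .
    (4,3)@(9, 7): e=[44,13,29] → X
    (7,3)@(15, 7): e=[8,61,17] → X
    (8,3)@(17, 7): e=[-4,77,13] → .
    (3,4)@(7, 9): e=[24,11,51] → X
    (5,4)@(11, 9): e=[0,43,43] → X  [on edge]
    (6,4)@(13, 9): e=[-12,59,39] → .
    (7,4)@(15, 9): e=[-24,75,35] → .
    (2,5)@(5, 11): e=[4,9,73] → X
    (3,5)@(7, 11): e=[-8,25,69] → .
  covered (10 px):
    . . . . . . . . . .
    . . . . . . . . . .
    . . . . . X X . . .
    . . . . X X X X . .
    . . . X X X . . . .
    . . X . . . . . . .
    . . . . . . . . . .
    . . . . . . . . . .
    . . . . . . . . . .
    . . . . . . . . . .
    . . . . . . . . . .
T3:
  degenerate (2·area = 0) — covers nothing

Answer: [[0,0],[0,1],[1,4],[1,5]]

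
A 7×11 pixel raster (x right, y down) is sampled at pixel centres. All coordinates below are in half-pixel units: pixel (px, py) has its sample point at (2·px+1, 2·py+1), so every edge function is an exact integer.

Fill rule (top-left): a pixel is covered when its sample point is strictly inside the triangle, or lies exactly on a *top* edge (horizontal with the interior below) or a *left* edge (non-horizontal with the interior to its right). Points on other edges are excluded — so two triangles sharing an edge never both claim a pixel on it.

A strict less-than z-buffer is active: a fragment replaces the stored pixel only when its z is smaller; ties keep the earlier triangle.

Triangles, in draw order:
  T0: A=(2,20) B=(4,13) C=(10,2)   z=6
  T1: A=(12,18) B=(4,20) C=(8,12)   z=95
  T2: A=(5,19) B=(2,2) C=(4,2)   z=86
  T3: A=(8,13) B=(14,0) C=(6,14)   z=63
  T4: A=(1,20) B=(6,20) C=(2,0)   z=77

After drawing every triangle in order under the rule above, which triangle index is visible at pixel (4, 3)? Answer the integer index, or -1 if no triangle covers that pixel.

T0:
  2·area = 20
  edge (2, 20)→(4, 13): d=(2,-7) top-left  bias=+0
  edge (4, 13)→(10, 2): d=(6,-11) top-left  bias=+0
  edge (10, 2)→(2, 20): d=(-8,18) right/bottom  bias=-1
    (2,6)@(5, 13): e=[7,11,2] → #
    (3,6)@(7, 13): e=[21,33,-34] → ·
    (2,7)@(5, 15): e=[11,23,-14] → ·
    (1,8)@(3, 17): e=[1,13,6] → #
    (2,8)@(5, 17): e=[15,35,-30] → ·
    (1,9)@(3, 19): e=[5,25,-10] → ·
  covered (2 px):
    · · · · · · ·
    · · · · · · ·
    · · · · · · ·
    · · · · · · ·
    · · · · · · ·
    · · · · · · ·
    · · # · · · ·
    · · · · · · ·
    · # · · · · ·
    · · · · · · ·
    · · · · · · ·
T1:
  2·area = 56
  edge (12, 18)→(4, 20): d=(-8,2) right/bottom  bias=-1
  edge (4, 20)→(8, 12): d=(4,-8) top-left  bias=+0
  edge (8, 12)→(12, 18): d=(4,6) right/bottom  bias=-1
    (3,7)@(7, 15): e=[34,4,18] → #
    (4,7)@(9, 15): e=[30,20,6] → #
    (5,7)@(11, 15): e=[26,36,-6] → ·
    (3,8)@(7, 17): e=[18,12,26] → #
    (5,8)@(11, 17): e=[10,44,2] → #
    (6,8)@(13, 17): e=[6,60,-10] → ·
    (2,9)@(5, 19): e=[6,4,46] → #
    (4,9)@(9, 19): e=[-2,36,22] → ·
    (5,9)@(11, 19): e=[-6,52,10] → ·
    (2,10)@(5, 21): e=[-10,12,54] → ·
    (3,10)@(7, 21): e=[-14,28,42] → ·
  covered (7 px):
    · · · · · · ·
    · · · · · · ·
    · · · · · · ·
    · · · · · · ·
    · · · · · · ·
    · · · · · · ·
    · · · · · · ·
    · · · # # · ·
    · · · # # # ·
    · · # # · · ·
    · · · · · · ·
T2:
  2·area = 34
  edge (5, 19)→(2, 2): d=(-3,-17) top-left  bias=+0
  edge (2, 2)→(4, 2): d=(2,0) top-left  bias=+0
  edge (4, 2)→(5, 19): d=(1,17) right/bottom  bias=-1
    (1,1)@(3, 3): e=[14,2,18] → #
    (2,1)@(5, 3): e=[48,2,-16] → ·
    (1,2)@(3, 5): e=[8,6,20] → #
    (2,2)@(5, 5): e=[42,6,-14] → ·
    (1,3)@(3, 7): e=[2,10,22] → #
    (2,3)@(5, 7): e=[36,10,-12] → ·
    (1,4)@(3, 9): e=[-4,14,24] → ·
    (2,9)@(5, 19): e=[0,34,0] → ·  [on edge]
  covered (3 px):
    · · · · · · ·
    · # · · · · ·
    · # · · · · ·
    · # · · · · ·
    · · · · · · ·
    · · · · · · ·
    · · · · · · ·
    · · · · · · ·
    · · · · · · ·
    · · · · · · ·
    · · · · · · ·
T3:
  2·area = 20  (B↔C swapped to make it positive)
  edge (8, 13)→(6, 14): d=(-2,1) right/bottom  bias=-1
  edge (6, 14)→(14, 0): d=(8,-14) top-left  bias=+0
  edge (14, 0)→(8, 13): d=(-6,13) right/bottom  bias=-1
    (4,4)@(9, 9): e=[7,2,11] → #
    (5,4)@(11, 9): e=[5,30,-15] → ·
    (4,5)@(9, 11): e=[3,18,-1] → ·
    (3,6)@(7, 13): e=[1,6,13] → #
    (4,6)@(9, 13): e=[-1,34,-13] → ·
    (3,7)@(7, 15): e=[-3,22,1] → ·
  covered (2 px):
    · · · · · · ·
    · · · · · · ·
    · · · · · · ·
    · · · · · · ·
    · · · · # · ·
    · · · · · · ·
    · · · # · · ·
    · · · · · · ·
    · · · · · · ·
    · · · · · · ·
    · · · · · · ·
T4:
  2·area = 100  (B↔C swapped to make it positive)
  edge (1, 20)→(2, 0): d=(1,-20) top-left  bias=+0
  edge (2, 0)→(6, 20): d=(4,20) right/bottom  bias=-1
  edge (6, 20)→(1, 20): d=(-5,0) right/bottom  bias=-1
    (1,2)@(3, 5): e=[25,0,75] → ·  [on edge]
    (1,3)@(3, 7): e=[27,8,65] → #
    (2,3)@(5, 7): e=[67,-32,65] → ·
    (1,4)@(3, 9): e=[29,16,55] → #
    (2,4)@(5, 9): e=[69,-24,55] → ·
    (1,5)@(3, 11): e=[31,24,45] → #
    (2,5)@(5, 11): e=[71,-16,45] → ·
    (1,6)@(3, 13): e=[33,32,35] → #
    (2,6)@(5, 13): e=[73,-8,35] → ·
    (1,7)@(3, 15): e=[35,40,25] → #
    (2,7)@(5, 15): e=[75,0,25] → ·  [on edge]
    (1,8)@(3, 17): e=[37,48,15] → #
  covered (9 px):
    · · · · · · ·
    · · · · · · ·
    · · · · · · ·
    · # · · · · ·
    · # · · · · ·
    · # · · · · ·
    · # · · · · ·
    · # · · · · ·
    · # # · · · ·
    · # # · · · ·
    · · · · · · ·

Z-buffer (winner per pixel, '.' = empty):
  . . . . . . .
  . 2 . . . . .
  . 2 . . . . .
  . 4 . . . . .
  . 4 . . 3 . .
  . 4 . . . . .
  . 4 0 3 . . .
  . 4 . 1 1 . .
  . 0 4 1 1 1 .
  . 4 4 1 . . .
  . . . . . . .

Answer: -1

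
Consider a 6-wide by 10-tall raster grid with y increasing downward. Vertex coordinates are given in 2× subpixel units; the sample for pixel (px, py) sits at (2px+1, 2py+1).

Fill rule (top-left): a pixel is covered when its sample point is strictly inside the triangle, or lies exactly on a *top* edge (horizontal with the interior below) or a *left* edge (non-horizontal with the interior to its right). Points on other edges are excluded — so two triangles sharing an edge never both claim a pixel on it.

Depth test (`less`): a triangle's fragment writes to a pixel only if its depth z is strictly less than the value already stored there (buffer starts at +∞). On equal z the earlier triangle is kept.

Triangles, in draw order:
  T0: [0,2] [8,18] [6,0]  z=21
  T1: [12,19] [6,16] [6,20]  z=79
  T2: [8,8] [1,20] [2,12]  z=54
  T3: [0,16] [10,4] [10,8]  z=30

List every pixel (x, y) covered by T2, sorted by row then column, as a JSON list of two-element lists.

T0:
  2·area = 112  (B↔C swapped to make it positive)
  edge (0, 2)→(6, 0): d=(6,-2) top-left  bias=+0
  edge (6, 0)→(8, 18): d=(2,18) right/bottom  bias=-1
  edge (8, 18)→(0, 2): d=(-8,-16) top-left  bias=+0
    (1,0)@(3, 1): e=[0,56,56] → X  [on edge]
    (2,0)@(5, 1): e=[4,20,88] → X
    (3,0)@(7, 1): e=[8,-16,120] → .
    (0,1)@(1, 3): e=[8,96,8] → X
    (3,1)@(7, 3): e=[20,-12,104] → .
    (0,2)@(1, 5): e=[20,100,-8] → .
    (1,2)@(3, 5): e=[24,64,24] → X
    (3,2)@(7, 5): e=[32,-8,88] → .
    (1,3)@(3, 7): e=[36,68,8] → X
    (3,3)@(7, 7): e=[44,-4,72] → .
    (1,4)@(3, 9): e=[48,72,-8] → .
    (2,4)@(5, 9): e=[52,36,24] → X
    (3,4)@(7, 9): e=[56,0,56] → .  [on edge]
  covered (14 px):
    . X X . . .
    X X X . . .
    . X X . . .
    . X X . . .
    . . X . . .
    . . X X . .
    . . . X . .
    . . . X . .
    . . . . . .
    . . . . . .
T1:
  2·area = 24  (B↔C swapped to make it positive)
  edge (12, 19)→(6, 20): d=(-6,1) right/bottom  bias=-1
  edge (6, 20)→(6, 16): d=(0,-4) top-left  bias=+0
  edge (6, 16)→(12, 19): d=(6,3) right/bottom  bias=-1
    (3,8)@(7, 17): e=[17,4,3] → X
    (4,8)@(9, 17): e=[15,12,-3] → .
    (3,9)@(7, 19): e=[5,4,15] → X
    (4,9)@(9, 19): e=[3,12,9] → X
    (5,9)@(11, 19): e=[1,20,3] → X
  covered (4 px):
    . . . . . .
    . . . . . .
    . . . . . .
    . . . . . .
    . . . . . .
    . . . . . .
    . . . . . .
    . . . . . .
    . . . X . .
    . . . X X X
T2:
  2·area = 44
  edge (8, 8)→(1, 20): d=(-7,12) right/bottom  bias=-1
  edge (1, 20)→(2, 12): d=(1,-8) top-left  bias=+0
  edge (2, 12)→(8, 8): d=(6,-4) top-left  bias=+0
    (3,4)@(7, 9): e=[5,37,2] → X
    (4,4)@(9, 9): e=[-19,53,10] → .
    (2,5)@(5, 11): e=[15,23,6] → X
    (3,5)@(7, 11): e=[-9,39,14] → .
    (1,6)@(3, 13): e=[25,9,10] → X
    (3,6)@(7, 13): e=[-23,41,26] → .
    (1,7)@(3, 15): e=[11,11,22] → X
    (2,7)@(5, 15): e=[-13,27,30] → .
    (1,8)@(3, 17): e=[-3,13,34] → .
  covered (5 px):
    . . . . . .
    . . . . . .
    . . . . . .
    . . . . . .
    . . . X . .
    . . X . . .
    . X X . . .
    . X . . . .
    . . . . . .
    . . . . . .
T3:
  2·area = 40
  edge (0, 16)→(10, 4): d=(10,-12) top-left  bias=+0
  edge (10, 4)→(10, 8): d=(0,4) right/bottom  bias=-1
  edge (10, 8)→(0, 16): d=(-10,8) right/bottom  bias=-1
    (4,3)@(9, 7): e=[18,4,18] → X
    (5,3)@(11, 7): e=[42,-4,2] → .
    (3,4)@(7, 9): e=[14,12,14] → X
    (4,4)@(9, 9): e=[38,4,-2] → .
    (2,5)@(5, 11): e=[10,20,10] → X
    (3,5)@(7, 11): e=[34,12,-6] → .
    (1,6)@(3, 13): e=[6,28,6] → X
    (2,6)@(5, 13): e=[30,20,-10] → .
    (0,7)@(1, 15): e=[2,36,2] → X
    (1,7)@(3, 15): e=[26,28,-14] → .
    (0,8)@(1, 17): e=[22,36,-18] → .
  covered (5 px):
    . . . . . .
    . . . . . .
    . . . . . .
    . . . . X .
    . . . X . .
    . . X . . .
    . X . . . .
    X . . . . .
    . . . . . .
    . . . . . .

Answer: [[3,4],[2,5],[1,6],[2,6],[1,7]]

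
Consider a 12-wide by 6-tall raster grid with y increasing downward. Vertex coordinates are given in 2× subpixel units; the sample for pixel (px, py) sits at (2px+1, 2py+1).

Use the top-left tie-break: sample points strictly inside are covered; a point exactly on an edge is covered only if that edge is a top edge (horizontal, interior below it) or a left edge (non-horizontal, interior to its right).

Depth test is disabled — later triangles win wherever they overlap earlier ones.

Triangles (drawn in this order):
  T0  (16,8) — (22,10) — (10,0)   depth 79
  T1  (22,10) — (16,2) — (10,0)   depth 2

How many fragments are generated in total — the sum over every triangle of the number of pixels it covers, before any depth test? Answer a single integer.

T0:
  2·area = 36  (B↔C swapped to make it positive)
  edge (16, 8)→(10, 0): d=(-6,-8) top-left  bias=+0
  edge (10, 0)→(22, 10): d=(12,10) right/bottom  bias=-1
  edge (22, 10)→(16, 8): d=(-6,-2) top-left  bias=+0
    (5,0)@(11, 1): e=[2,2,32] → #
    (6,0)@(13, 1): e=[18,-18,36] → ·
    (0,1)@(1, 3): e=[-90,126,0] → ·  [on edge]
    (5,1)@(11, 3): e=[-10,26,20] → ·
    (6,1)@(13, 3): e=[6,6,24] → #
    (7,1)@(15, 3): e=[22,-14,28] → ·
    (3,2)@(7, 5): e=[-54,90,0] → ·  [on edge]
    (6,2)@(13, 5): e=[-6,30,12] → ·
    (7,2)@(15, 5): e=[10,10,16] → #
    (8,2)@(17, 5): e=[26,-10,20] → ·
    (6,3)@(13, 7): e=[-18,54,0] → ·  [on edge]
    (7,3)@(15, 7): e=[-2,34,4] → ·
    (9,4)@(19, 9): e=[18,18,0] → #  [on edge]
  covered (5 px):
    · · · · · # · · · · · ·
    · · · · · · # · · · · ·
    · · · · · · · # · · · ·
    · · · · · · · · # · · ·
    · · · · · · · · · # · ·
    · · · · · · · · · · · ·
T1:
  2·area = 36  (B↔C swapped to make it positive)
  edge (22, 10)→(10, 0): d=(-12,-10) top-left  bias=+0
  edge (10, 0)→(16, 2): d=(6,2) right/bottom  bias=-1
  edge (16, 2)→(22, 10): d=(6,8) right/bottom  bias=-1
    (6,0)@(13, 1): e=[18,0,18] → ·  [on edge]
    (7,1)@(15, 3): e=[14,8,14] → #
    (8,1)@(17, 3): e=[34,4,-2] → ·
    (9,1)@(19, 3): e=[54,0,-18] → ·  [on edge]
    (7,2)@(15, 5): e=[-10,20,26] → ·
    (8,2)@(17, 5): e=[10,16,10] → #
    (9,2)@(19, 5): e=[30,12,-6] → ·
    (8,3)@(17, 7): e=[-14,28,22] → ·
    (9,3)@(19, 7): e=[6,24,6] → #
    (10,3)@(21, 7): e=[26,20,-10] → ·
    (9,4)@(19, 9): e=[-18,36,18] → ·
    (10,4)@(21, 9): e=[2,32,2] → #
  covered (4 px):
    · · · · · · · · · · · ·
    · · · · · · · # · · · ·
    · · · · · · · · # · · ·
    · · · · · · · · · # · ·
    · · · · · · · · · · # ·
    · · · · · · · · · · · ·

Final: 9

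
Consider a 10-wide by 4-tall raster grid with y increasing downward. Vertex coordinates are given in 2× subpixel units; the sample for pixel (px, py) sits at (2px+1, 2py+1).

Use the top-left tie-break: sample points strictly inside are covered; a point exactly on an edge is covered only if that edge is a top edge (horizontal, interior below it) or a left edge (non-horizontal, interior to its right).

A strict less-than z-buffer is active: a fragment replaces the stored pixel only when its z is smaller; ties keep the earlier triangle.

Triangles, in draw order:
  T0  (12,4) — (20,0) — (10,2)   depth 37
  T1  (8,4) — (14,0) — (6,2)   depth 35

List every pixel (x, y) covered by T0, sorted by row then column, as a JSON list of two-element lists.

T0:
  2·area = 24  (B↔C swapped to make it positive)
  edge (12, 4)→(10, 2): d=(-2,-2) top-left  bias=+0
  edge (10, 2)→(20, 0): d=(10,-2) top-left  bias=+0
  edge (20, 0)→(12, 4): d=(-8,4) right/bottom  bias=-1
    (4,0)@(9, 1): e=[0,-12,36] → ·  [on edge]
    (7,0)@(15, 1): e=[12,0,12] → #  [on edge]
    (8,0)@(17, 1): e=[16,4,4] → #
    (9,0)@(19, 1): e=[20,8,-4] → ·
    (2,1)@(5, 3): e=[-12,0,36] → ·  [on edge]
    (5,1)@(11, 3): e=[0,12,12] → #  [on edge]
    (6,1)@(13, 3): e=[4,16,4] → #
    (7,1)@(15, 3): e=[8,20,-4] → ·
    (8,1)@(17, 3): e=[12,24,-12] → ·
    (5,2)@(11, 5): e=[-4,32,-4] → ·
    (6,2)@(13, 5): e=[0,36,-12] → ·  [on edge]
    (7,3)@(15, 7): e=[0,60,-36] → ·  [on edge]
  covered (4 px):
    · · · · · · · # # ·
    · · · · · # # · · ·
    · · · · · · · · · ·
    · · · · · · · · · ·
T1:
  2·area = 20  (B↔C swapped to make it positive)
  edge (8, 4)→(6, 2): d=(-2,-2) top-left  bias=+0
  edge (6, 2)→(14, 0): d=(8,-2) top-left  bias=+0
  edge (14, 0)→(8, 4): d=(-6,4) right/bottom  bias=-1
    (2,0)@(5, 1): e=[0,-10,30] → ·  [on edge]
    (5,0)@(11, 1): e=[12,2,6] → #
    (6,0)@(13, 1): e=[16,6,-2] → ·
    (3,1)@(7, 3): e=[0,10,10] → #  [on edge]
    (4,1)@(9, 3): e=[4,14,2] → #
    (5,1)@(11, 3): e=[8,18,-6] → ·
    (3,2)@(7, 5): e=[-4,26,-2] → ·
    (4,2)@(9, 5): e=[0,30,-10] → ·  [on edge]
    (5,3)@(11, 7): e=[0,50,-30] → ·  [on edge]
  covered (3 px):
    · · · · · # · · · ·
    · · · # # · · · · ·
    · · · · · · · · · ·
    · · · · · · · · · ·

Final: [[7,0],[8,0],[5,1],[6,1]]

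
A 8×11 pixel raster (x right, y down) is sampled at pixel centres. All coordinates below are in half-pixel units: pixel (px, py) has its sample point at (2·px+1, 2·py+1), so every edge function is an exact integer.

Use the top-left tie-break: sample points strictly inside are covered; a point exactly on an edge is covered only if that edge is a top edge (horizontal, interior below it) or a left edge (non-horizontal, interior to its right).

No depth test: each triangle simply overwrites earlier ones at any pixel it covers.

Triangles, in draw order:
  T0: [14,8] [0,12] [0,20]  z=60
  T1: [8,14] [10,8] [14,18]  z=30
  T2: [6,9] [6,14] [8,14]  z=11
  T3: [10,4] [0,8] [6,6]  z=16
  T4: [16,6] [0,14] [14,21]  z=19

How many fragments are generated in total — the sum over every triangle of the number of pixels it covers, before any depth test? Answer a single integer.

T0:
  2·area = 112  (B↔C swapped to make it positive)
  edge (14, 8)→(0, 20): d=(-14,12) right/bottom  bias=-1
  edge (0, 20)→(0, 12): d=(0,-8) top-left  bias=+0
  edge (0, 12)→(14, 8): d=(14,-4) top-left  bias=+0
    (5,4)@(11, 9): e=[22,88,2] → █
    (6,4)@(13, 9): e=[-2,104,10] → ·
    (2,5)@(5, 11): e=[66,40,6] → █
    (3,5)@(7, 11): e=[42,56,14] → █
    (4,5)@(9, 11): e=[18,72,22] → █
    (5,5)@(11, 11): e=[-6,88,30] → ·
    (0,6)@(1, 13): e=[86,8,18] → █
    (1,6)@(3, 13): e=[62,24,26] → █
    (4,6)@(9, 13): e=[-10,72,50] → ·
    (0,7)@(1, 15): e=[58,8,46] → █
    (3,7)@(7, 15): e=[-14,56,70] → ·
    (0,8)@(1, 17): e=[30,8,74] → █
  covered (14 px):
    · · · · · · · ·
    · · · · · · · ·
    · · · · · · · ·
    · · · · · · · ·
    · · · · · █ · ·
    · · █ █ █ · · ·
    █ █ █ █ · · · ·
    █ █ █ · · · · ·
    █ █ · · · · · ·
    █ · · · · · · ·
    · · · · · · · ·
T1:
  2·area = 44
  edge (8, 14)→(10, 8): d=(2,-6) top-left  bias=+0
  edge (10, 8)→(14, 18): d=(4,10) right/bottom  bias=-1
  edge (14, 18)→(8, 14): d=(-6,-4) top-left  bias=+0
    (5,2)@(11, 5): e=[0,-22,66] → ·  [on edge]
    (4,5)@(9, 11): e=[0,22,22] → █  [on edge]
    (5,5)@(11, 11): e=[12,2,30] → █
    (6,5)@(13, 11): e=[24,-18,38] → ·
    (4,6)@(9, 13): e=[4,30,10] → █
    (6,6)@(13, 13): e=[28,-10,26] → ·
    (4,7)@(9, 15): e=[8,38,-2] → ·
    (5,7)@(11, 15): e=[20,18,6] → █
    (6,7)@(13, 15): e=[32,-2,14] → ·
    (3,8)@(7, 17): e=[0,66,-22] → ·  [on edge]
    (5,8)@(11, 17): e=[24,26,-6] → ·
    (6,8)@(13, 17): e=[36,6,2] → █
  covered (6 px):
    · · · · · · · ·
    · · · · · · · ·
    · · · · · · · ·
    · · · · · · · ·
    · · · · · · · ·
    · · · · █ █ · ·
    · · · · █ █ · ·
    · · · · · █ · ·
    · · · · · · █ ·
    · · · · · · · ·
    · · · · · · · ·
T2:
  2·area = 10  (B↔C swapped to make it positive)
  edge (6, 9)→(8, 14): d=(2,5) right/bottom  bias=-1
  edge (8, 14)→(6, 14): d=(-2,0) right/bottom  bias=-1
  edge (6, 14)→(6, 9): d=(0,-5) top-left  bias=+0
    (3,6)@(7, 13): e=[3,2,5] → █
    (4,6)@(9, 13): e=[-7,2,15] → ·
    (3,7)@(7, 15): e=[7,-2,5] → ·
  covered (1 px):
    · · · · · · · ·
    · · · · · · · ·
    · · · · · · · ·
    · · · · · · · ·
    · · · · · · · ·
    · · · · · · · ·
    · · · █ · · · ·
    · · · · · · · ·
    · · · · · · · ·
    · · · · · · · ·
    · · · · · · · ·
T3:
  2·area = 4  (B↔C swapped to make it positive)
  edge (10, 4)→(6, 6): d=(-4,2) right/bottom  bias=-1
  edge (6, 6)→(0, 8): d=(-6,2) right/bottom  bias=-1
  edge (0, 8)→(10, 4): d=(10,-4) top-left  bias=+0
    (7,1)@(15, 3): e=[-6,0,10] → ·  [on edge]
    (4,2)@(9, 5): e=[-2,0,6] → ·  [on edge]
    (1,3)@(3, 7): e=[2,0,2] → ·  [on edge]
  covered (0 px):
    · · · · · · · ·
    · · · · · · · ·
    · · · · · · · ·
    · · · · · · · ·
    · · · · · · · ·
    · · · · · · · ·
    · · · · · · · ·
    · · · · · · · ·
    · · · · · · · ·
    · · · · · · · ·
    · · · · · · · ·
T4:
  2·area = 224  (B↔C swapped to make it positive)
  edge (16, 6)→(14, 21): d=(-2,15) right/bottom  bias=-1
  edge (14, 21)→(0, 14): d=(-14,-7) top-left  bias=+0
  edge (0, 14)→(16, 6): d=(16,-8) top-left  bias=+0
    (7,3)@(15, 7): e=[13,203,8] → █
    (5,4)@(11, 9): e=[69,147,8] → █
    (6,4)@(13, 9): e=[39,161,24] → █
    (3,5)@(7, 11): e=[125,91,8] → █
    (4,5)@(9, 11): e=[95,105,24] → █
    (1,6)@(3, 13): e=[181,35,8] → █
    (2,6)@(5, 13): e=[151,49,24] → █
    (1,7)@(3, 15): e=[177,7,40] → █
    (7,7)@(15, 15): e=[-3,91,136] → ·
    (1,8)@(3, 17): e=[173,-21,72] → ·
    (2,8)@(5, 17): e=[143,-7,88] → ·
    (3,8)@(7, 17): e=[113,7,104] → █
  covered (28 px):
    · · · · · · · ·
    · · · · · · · ·
    · · · · · · · ·
    · · · · · · · █
    · · · · · █ █ █
    · · · █ █ █ █ █
    · █ █ █ █ █ █ █
    · █ █ █ █ █ █ ·
    · · · █ █ █ █ ·
    · · · · · █ █ ·
    · · · · · · · ·

Answer: 49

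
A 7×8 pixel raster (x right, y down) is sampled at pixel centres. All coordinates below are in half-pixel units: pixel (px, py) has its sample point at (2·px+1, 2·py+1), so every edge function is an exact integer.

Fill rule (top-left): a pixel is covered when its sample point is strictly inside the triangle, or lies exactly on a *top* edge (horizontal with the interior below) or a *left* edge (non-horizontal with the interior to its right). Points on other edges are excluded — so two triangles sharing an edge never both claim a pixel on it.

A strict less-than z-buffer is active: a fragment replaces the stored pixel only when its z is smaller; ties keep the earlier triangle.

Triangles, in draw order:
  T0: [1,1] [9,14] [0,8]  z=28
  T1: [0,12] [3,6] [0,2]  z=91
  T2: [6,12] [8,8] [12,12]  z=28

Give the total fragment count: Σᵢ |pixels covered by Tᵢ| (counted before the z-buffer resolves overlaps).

T0:
  2·area = 69
  edge (1, 1)→(9, 14): d=(8,13) right/bottom  bias=-1
  edge (9, 14)→(0, 8): d=(-9,-6) top-left  bias=+0
  edge (0, 8)→(1, 1): d=(1,-7) top-left  bias=+0
    (0,0)@(1, 1): e=[0,69,0] → ·  [on edge]
    (0,1)@(1, 3): e=[16,51,2] → #
    (1,1)@(3, 3): e=[-10,63,16] → ·
    (0,2)@(1, 5): e=[32,33,4] → #
    (1,2)@(3, 5): e=[6,45,18] → #
    (2,2)@(5, 5): e=[-20,57,32] → ·
    (0,3)@(1, 7): e=[48,15,6] → #
    (2,3)@(5, 7): e=[-4,39,34] → ·
    (0,4)@(1, 9): e=[64,-3,8] → ·
    (1,4)@(3, 9): e=[38,9,22] → #
    (2,4)@(5, 9): e=[12,21,36] → #
    (3,4)@(7, 9): e=[-14,33,50] → ·
  covered (9 px):
    · · · · · · ·
    # · · · · · ·
    # # · · · · ·
    # # · · · · ·
    · # # · · · ·
    · · # # · · ·
    · · · · · · ·
    · · · · · · ·
T1:
  2·area = 30  (B↔C swapped to make it positive)
  edge (0, 12)→(0, 2): d=(0,-10) top-left  bias=+0
  edge (0, 2)→(3, 6): d=(3,4) right/bottom  bias=-1
  edge (3, 6)→(0, 12): d=(-3,6) right/bottom  bias=-1
    (0,2)@(1, 5): e=[10,5,15] → #
    (1,2)@(3, 5): e=[30,-3,3] → ·
    (0,3)@(1, 7): e=[10,11,9] → #
    (1,3)@(3, 7): e=[30,3,-3] → ·
    (0,4)@(1, 9): e=[10,17,3] → #
    (1,4)@(3, 9): e=[30,9,-9] → ·
    (0,5)@(1, 11): e=[10,23,-3] → ·
  covered (3 px):
    · · · · · · ·
    · · · · · · ·
    # · · · · · ·
    # · · · · · ·
    # · · · · · ·
    · · · · · · ·
    · · · · · · ·
    · · · · · · ·
T2:
  2·area = 24
  edge (6, 12)→(8, 8): d=(2,-4) top-left  bias=+0
  edge (8, 8)→(12, 12): d=(4,4) right/bottom  bias=-1
  edge (12, 12)→(6, 12): d=(-6,0) right/bottom  bias=-1
    (0,0)@(1, 1): e=[-42,0,66] → ·  [on edge]
    (1,1)@(3, 3): e=[-30,0,54] → ·  [on edge]
    (2,2)@(5, 5): e=[-18,0,42] → ·  [on edge]
    (3,3)@(7, 7): e=[-6,0,30] → ·  [on edge]
    (4,4)@(9, 9): e=[6,0,18] → ·  [on edge]
    (3,5)@(7, 11): e=[2,16,6] → #
    (4,5)@(9, 11): e=[10,8,6] → #
    (5,5)@(11, 11): e=[18,0,6] → ·  [on edge]
    (3,6)@(7, 13): e=[6,24,-6] → ·
    (4,6)@(9, 13): e=[14,16,-6] → ·
    (6,6)@(13, 13): e=[30,0,-6] → ·  [on edge]
  covered (2 px):
    · · · · · · ·
    · · · · · · ·
    · · · · · · ·
    · · · · · · ·
    · · · · · · ·
    · · · # # · ·
    · · · · · · ·
    · · · · · · ·

Result: 14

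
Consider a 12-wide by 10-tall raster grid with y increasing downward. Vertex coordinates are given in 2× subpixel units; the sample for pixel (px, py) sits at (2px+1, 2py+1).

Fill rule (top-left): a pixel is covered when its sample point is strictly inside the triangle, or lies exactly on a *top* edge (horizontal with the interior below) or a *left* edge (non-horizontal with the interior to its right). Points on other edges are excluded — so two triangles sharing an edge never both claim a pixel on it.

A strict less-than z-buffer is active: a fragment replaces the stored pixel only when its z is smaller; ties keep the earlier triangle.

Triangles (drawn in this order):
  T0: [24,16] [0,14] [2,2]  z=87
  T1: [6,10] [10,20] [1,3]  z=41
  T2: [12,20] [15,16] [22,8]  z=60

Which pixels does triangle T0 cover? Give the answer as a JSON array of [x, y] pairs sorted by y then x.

T0:
  2·area = 292
  edge (24, 16)→(0, 14): d=(-24,-2) top-left  bias=+0
  edge (0, 14)→(2, 2): d=(2,-12) top-left  bias=+0
  edge (2, 2)→(24, 16): d=(22,14) right/bottom  bias=-1
    (1,1)@(3, 3): e=[270,14,8] → #
    (2,1)@(5, 3): e=[274,38,-20] → ·
    (1,2)@(3, 5): e=[222,18,52] → #
    (2,2)@(5, 5): e=[226,42,24] → #
    (3,2)@(7, 5): e=[230,66,-4] → ·
    (1,3)@(3, 7): e=[174,22,96] → #
    (3,3)@(7, 7): e=[182,70,40] → #
    (4,3)@(9, 7): e=[186,94,12] → #
    (5,3)@(11, 7): e=[190,118,-16] → ·
    (0,4)@(1, 9): e=[122,2,168] → #
    (5,4)@(11, 9): e=[142,122,28] → #
    (6,4)@(13, 9): e=[146,146,0] → ·  [on edge]
  covered (36 px):
    · · · · · · · · · · · ·
    · # · · · · · · · · · ·
    · # # · · · · · · · · ·
    · # # # # · · · · · · ·
    # # # # # # · · · · · ·
    # # # # # # # # · · · ·
    # # # # # # # # # # · ·
    · · · · · · # # # # # ·
    · · · · · · · · · · · ·
    · · · · · · · · · · · ·
T1:
  2·area = 22
  edge (6, 10)→(10, 20): d=(4,10) right/bottom  bias=-1
  edge (10, 20)→(1, 3): d=(-9,-17) top-left  bias=+0
  edge (1, 3)→(6, 10): d=(5,7) right/bottom  bias=-1
    (0,1)@(1, 3): e=[22,0,0] → ·  [on edge]
    (2,4)@(5, 9): e=[6,14,2] → #
    (3,4)@(7, 9): e=[-14,48,-12] → ·
    (2,5)@(5, 11): e=[14,-4,12] → ·
    (3,6)@(7, 13): e=[2,12,8] → #
    (4,6)@(9, 13): e=[-18,46,-6] → ·
    (3,7)@(7, 15): e=[10,-6,18] → ·
    (5,8)@(11, 17): e=[-22,44,0] → ·  [on edge]
  covered (2 px):
    · · · · · · · · · · · ·
    · · · · · · · · · · · ·
    · · · · · · · · · · · ·
    · · · · · · · · · · · ·
    · · # · · · · · · · · ·
    · · · · · · · · · · · ·
    · · · # · · · · · · · ·
    · · · · · · · · · · · ·
    · · · · · · · · · · · ·
    · · · · · · · · · · · ·
T2:
  2·area = 4
  edge (12, 20)→(15, 16): d=(3,-4) top-left  bias=+0
  edge (15, 16)→(22, 8): d=(7,-8) top-left  bias=+0
  edge (22, 8)→(12, 20): d=(-10,12) right/bottom  bias=-1
  covered (0 px):
    · · · · · · · · · · · ·
    · · · · · · · · · · · ·
    · · · · · · · · · · · ·
    · · · · · · · · · · · ·
    · · · · · · · · · · · ·
    · · · · · · · · · · · ·
    · · · · · · · · · · · ·
    · · · · · · · · · · · ·
    · · · · · · · · · · · ·
    · · · · · · · · · · · ·

Answer: [[1,1],[1,2],[2,2],[1,3],[2,3],[3,3],[4,3],[0,4],[1,4],[2,4],[3,4],[4,4],[5,4],[0,5],[1,5],[2,5],[3,5],[4,5],[5,5],[6,5],[7,5],[0,6],[1,6],[2,6],[3,6],[4,6],[5,6],[6,6],[7,6],[8,6],[9,6],[6,7],[7,7],[8,7],[9,7],[10,7]]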